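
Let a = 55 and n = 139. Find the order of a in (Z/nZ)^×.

By Lagrange's theorem, ord_139(55) divides φ(139) = 139 − 1 = 138 = 2 · 3 · 23.
Divisors of 138: 1, 2, 3, 6, 23, 46, 69, 138.
Test each divisor d:
55^1 ≡ 55 (mod 139)
55^2 ≡ 106 (mod 139)
55^3 ≡ 131 (mod 139)
55^6 ≡ 64 (mod 139)
55^23 ≡ 1 (mod 139) ✓
So ord_139(55) = 23.

23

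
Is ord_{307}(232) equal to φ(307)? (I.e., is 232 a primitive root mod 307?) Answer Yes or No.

No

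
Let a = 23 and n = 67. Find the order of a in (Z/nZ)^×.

33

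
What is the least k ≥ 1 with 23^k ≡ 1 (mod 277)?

69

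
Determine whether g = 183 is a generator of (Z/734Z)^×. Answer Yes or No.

Yes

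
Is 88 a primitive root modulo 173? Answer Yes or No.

φ(173) = 173 − 1 = 172 = 2^2 · 43.
It suffices to check that the order of 88 is not a proper divisor of 172: compute 88^(172/q) for q ∈ {2, 43}.
88^86 ≡ 1 (mod 173)  [q = 2: ≡ 1 ✗]
88^4 ≡ 124 (mod 173)  [q = 43: ≢ 1 ✓]
The check at q = 2 fails, so 88 generates a proper subgroup.

No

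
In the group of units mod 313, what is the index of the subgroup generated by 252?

3

ord(252) | φ(313) = 313 − 1 = 312 = 2^3 · 3 · 13.
Divisors of 312: 1, 2, 3, 4, 6, 8, 12, 13, 24, 26, 39, 52, 78, 104, 156, 312.
Check 252^d mod 313 for each divisor in increasing order:
252^1 ≡ 252 (mod 313)
252^2 ≡ 278 (mod 313)
252^3 ≡ 257 (mod 313)
252^4 ≡ 286 (mod 313)
252^6 ≡ 6 (mod 313)
252^8 ≡ 103 (mod 313)
252^12 ≡ 36 (mod 313)
252^13 ≡ 308 (mod 313)
252^24 ≡ 44 (mod 313)
252^26 ≡ 25 (mod 313)
252^39 ≡ 188 (mod 313)
252^52 ≡ 312 (mod 313)
252^78 ≡ 288 (mod 313)
252^104 ≡ 1 (mod 313) ✓
The order of 252 is 104, so the subgroup it generates has 104 elements.
[(Z/313Z)^× : ⟨252⟩] = 312/104 = 3.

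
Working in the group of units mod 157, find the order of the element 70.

The order of 70 must divide φ(157) = 157 − 1 = 156 = 2^2 · 3 · 13.
Divisors of 156: 1, 2, 3, 4, 6, 12, 13, 26, 39, 52, 78, 156.
Compute 70^d (mod 157) for the divisors d until we hit 1:
70^1 ≡ 70 (mod 157)
70^2 ≡ 33 (mod 157)
70^3 ≡ 112 (mod 157)
70^4 ≡ 147 (mod 157)
70^6 ≡ 141 (mod 157)
70^12 ≡ 99 (mod 157)
70^13 ≡ 22 (mod 157)
70^26 ≡ 13 (mod 157)
70^39 ≡ 129 (mod 157)
70^52 ≡ 12 (mod 157)
70^78 ≡ 156 (mod 157)
70^156 ≡ 1 (mod 157) ✓
The smallest such exponent is 156, so the order of 70 is 156.

156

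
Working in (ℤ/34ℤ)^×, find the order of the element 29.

16

ord(29) | φ(34) = φ(2)·φ(17) = 1·16 = 16 = 2^4.
Divisors of 16: 1, 2, 4, 8, 16.
Test each divisor d:
29^1 ≡ 29 (mod 34)
29^2 ≡ 25 (mod 34)
29^4 ≡ 13 (mod 34)
29^8 ≡ 33 (mod 34)
29^16 ≡ 1 (mod 34) ✓
The smallest such exponent is 16, so the order of 29 is 16.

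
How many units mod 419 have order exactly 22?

10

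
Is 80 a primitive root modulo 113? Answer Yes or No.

Yes

φ(113) = 113 − 1 = 112 = 2^4 · 7.
Test 80^(112/q) mod 113 for each prime factor q of 112:
80^56 ≡ 112 (mod 113)  [q = 2: ≢ 1 ✓]
80^16 ≡ 109 (mod 113)  [q = 7: ≢ 1 ✓]
Every test exponent gives a nontrivial residue, hence 80 generates the full group.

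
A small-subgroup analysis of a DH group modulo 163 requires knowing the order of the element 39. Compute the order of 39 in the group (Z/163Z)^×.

81

By Lagrange's theorem, ord_163(39) divides φ(163) = 163 − 1 = 162 = 2 · 3^4.
Divisors of 162: 1, 2, 3, 6, 9, 18, 27, 54, 81, 162.
Compute 39^d (mod 163) for the divisors d until we hit 1:
39^1 ≡ 39
39^2 ≡ 54
39^3 ≡ 150
39^6 ≡ 6
39^9 ≡ 85
39^18 ≡ 53
39^27 ≡ 104
39^54 ≡ 58
39^81 ≡ 1
The smallest such exponent is 81, so the order of 39 is 81.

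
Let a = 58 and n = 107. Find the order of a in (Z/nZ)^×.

106

ord(58) | φ(107) = 107 − 1 = 106 = 2 · 53.
Divisors of 106: 1, 2, 53, 106.
Compute 58^d (mod 107) for the divisors d until we hit 1:
58^1 ≡ 58
58^2 ≡ 47
58^53 ≡ 106
58^106 ≡ 1
Hence ord(58) = 106.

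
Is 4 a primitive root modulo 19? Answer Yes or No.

No

φ(19) = 19 − 1 = 18 = 2 · 3^2.
4 is a primitive root mod 19 iff 4^(φ(19)/q) ≢ 1 for every prime q | φ(19), i.e. q ∈ {2, 3}.
4^9 ≡ 1 (mod 19)  [q = 2: ≡ 1 ✗]
4^6 ≡ 11 (mod 19)  [q = 3: ≢ 1 ✓]
Since 4^9 ≡ 1, the order of 4 divides 9 < 18, so 4 is not a primitive root.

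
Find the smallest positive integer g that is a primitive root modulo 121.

φ(121) = φ(11^2) = 11·(11−1) = 110 = 2 · 5 · 11.
g is a primitive root iff g^(110/q) ≢ 1 (mod 121) for each prime q ∈ {2, 5, 11}.
g = 2: 2^55 ≡ 120; 2^22 ≡ 81; 2^10 ≡ 56 — none is 1, so 2 is a primitive root.
The smallest primitive root modulo 121 is 2.

2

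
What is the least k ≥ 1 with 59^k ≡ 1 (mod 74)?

36

By Lagrange's theorem, ord_74(59) divides φ(74) = φ(2)·φ(37) = 1·36 = 36 = 2^2 · 3^2.
Divisors of 36: 1, 2, 3, 4, 6, 9, 12, 18, 36.
Evaluate successive powers at the divisors of 36:
59^1 ≡ 59 (mod 74)
59^2 ≡ 3 (mod 74)
59^3 ≡ 29 (mod 74)
59^4 ≡ 9 (mod 74)
59^6 ≡ 27 (mod 74)
59^9 ≡ 43 (mod 74)
59^12 ≡ 63 (mod 74)
59^18 ≡ 73 (mod 74)
59^36 ≡ 1 (mod 74) ✓
Hence ord(59) = 36.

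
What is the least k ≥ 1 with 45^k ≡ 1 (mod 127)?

126

Since 45 ∈ (Z/127Z)^×, its order divides φ(127) = 127 − 1 = 126 = 2 · 3^2 · 7.
Divisors of 126: 1, 2, 3, 6, 7, 9, 14, 18, 21, 42, 63, 126.
Evaluate successive powers at the divisors of 126:
45^1 ≡ 45
45^2 ≡ 120
45^3 ≡ 66
45^6 ≡ 38
45^7 ≡ 59
45^9 ≡ 95
45^14 ≡ 52
45^18 ≡ 8
45^21 ≡ 20
45^42 ≡ 19
45^63 ≡ 126
45^126 ≡ 1
Hence ord(45) = 126.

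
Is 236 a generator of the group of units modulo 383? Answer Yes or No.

Yes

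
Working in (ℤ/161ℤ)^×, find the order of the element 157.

Since 157 ∈ (Z/161Z)^×, its order divides φ(161) = φ(7·23) = (7−1)·(23−1) = 6·22 = 132 = 2^2 · 3 · 11.
Divisors of 132: 1, 2, 3, 4, 6, 11, 12, 22, 33, 44, 66, 132.
Evaluate successive powers at the divisors of 132:
157^1 ≡ 157 (mod 161)
157^2 ≡ 16 (mod 161)
157^3 ≡ 97 (mod 161)
157^4 ≡ 95 (mod 161)
157^6 ≡ 71 (mod 161)
157^11 ≡ 68 (mod 161)
157^12 ≡ 50 (mod 161)
157^22 ≡ 116 (mod 161)
157^33 ≡ 160 (mod 161)
157^44 ≡ 93 (mod 161)
157^66 ≡ 1 (mod 161) ✓
Hence ord(157) = 66.

66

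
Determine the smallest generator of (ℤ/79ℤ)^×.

φ(79) = 79 − 1 = 78 = 2 · 3 · 13.
Test candidates g = 2, 3, … against the prime factors q ∈ {2, 3, 13} of φ(79): g is a generator iff g^(78/q) ≢ 1 for every such q.
g = 2: 2^39 ≡ 1 — hits 1, so not a primitive root.
g = 3: 3^39 ≡ 78; 3^26 ≡ 23; 3^6 ≡ 18 — none is 1, so 3 is a primitive root.
Hence the least primitive root of 79 is 3.

3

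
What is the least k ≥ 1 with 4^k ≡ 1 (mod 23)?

11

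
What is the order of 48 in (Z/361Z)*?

342

Since 48 ∈ (Z/361Z)^×, its order divides φ(361) = φ(19^2) = 19·(19−1) = 342 = 2 · 3^2 · 19.
Divisors of 342: 1, 2, 3, 6, 9, 18, 19, 38, 57, 114, 171, 342.
Test each divisor d:
48^1 ≡ 48
48^2 ≡ 138
48^3 ≡ 126
48^6 ≡ 353
48^9 ≡ 75
48^18 ≡ 210
48^19 ≡ 333
48^38 ≡ 62
48^57 ≡ 69
48^114 ≡ 68
48^171 ≡ 360
48^342 ≡ 1
So ord_361(48) = 342.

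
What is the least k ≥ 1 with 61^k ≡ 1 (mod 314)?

156

By Lagrange's theorem, ord_314(61) divides φ(314) = φ(2)·φ(157) = 1·156 = 156 = 2^2 · 3 · 13.
Divisors of 156: 1, 2, 3, 4, 6, 12, 13, 26, 39, 52, 78, 156.
Compute 61^d (mod 314) for the divisors d until we hit 1:
61^1 ≡ 61 (mod 314)
61^2 ≡ 267 (mod 314)
61^3 ≡ 273 (mod 314)
61^4 ≡ 11 (mod 314)
61^6 ≡ 111 (mod 314)
61^12 ≡ 75 (mod 314)
61^13 ≡ 179 (mod 314)
61^26 ≡ 13 (mod 314)
61^39 ≡ 129 (mod 314)
61^52 ≡ 169 (mod 314)
61^78 ≡ 313 (mod 314)
61^156 ≡ 1 (mod 314) ✓
Hence ord(61) = 156.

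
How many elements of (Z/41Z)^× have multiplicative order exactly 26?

φ(41) = 41 − 1 = 40 = 2^3 · 5.
Since (Z/41Z)^× is cyclic of order 40, the number of elements of order d is φ(d) when d | 40 and 0 otherwise.
Since 26 ∤ 40, the count is 0.

0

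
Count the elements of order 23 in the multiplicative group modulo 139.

φ(139) = 139 − 1 = 138 = 2 · 3 · 23.
(Z/139Z)^× is cyclic (|G| = 138); a cyclic group of order m has exactly φ(d) elements of each order d | m, and none otherwise.
23 | 138, and φ(23) = 23 − 1 = 22.

22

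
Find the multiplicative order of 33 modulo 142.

The order of 33 must divide φ(142) = φ(2)·φ(71) = 1·70 = 70 = 2 · 5 · 7.
Divisors of 70: 1, 2, 5, 7, 10, 14, 35, 70.
Evaluate successive powers at the divisors of 70:
33^1 ≡ 33
33^2 ≡ 95
33^5 ≡ 51
33^7 ≡ 17
33^10 ≡ 45
33^14 ≡ 5
33^35 ≡ 141
33^70 ≡ 1
Therefore the multiplicative order of 33 modulo 142 is 70.

70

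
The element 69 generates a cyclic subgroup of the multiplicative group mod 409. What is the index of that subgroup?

By Lagrange's theorem, ord_409(69) divides φ(409) = 409 − 1 = 408 = 2^3 · 3 · 17.
Divisors of 408: 1, 2, 3, 4, 6, 8, 12, 17, 24, 34, 51, 68, 102, 136, 204, 408.
Compute 69^d (mod 409) for the divisors d until we hit 1:
69^1 ≡ 69 (mod 409)
69^2 ≡ 262 (mod 409)
69^3 ≡ 82 (mod 409)
69^4 ≡ 341 (mod 409)
69^6 ≡ 180 (mod 409)
69^8 ≡ 125 (mod 409)
69^12 ≡ 89 (mod 409)
69^17 ≡ 1 (mod 409) ✓
Thus |⟨69⟩| = ord(69) = 17.
The index is φ(409) / ord(69) = 408 / 17 = 24.

24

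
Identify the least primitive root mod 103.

φ(103) = 103 − 1 = 102 = 2 · 3 · 17.
Test candidates g = 2, 3, … against the prime factors q ∈ {2, 3, 17} of φ(103): g is a generator iff g^(102/q) ≢ 1 for every such q.
g = 2: 2^51 ≡ 1 — hits 1, so not a primitive root.
g = 3: 3^51 ≡ 102; 3^34 ≡ 1 — hits 1, so not a primitive root.
g = 4: 4^51 ≡ 1 — hits 1, so not a primitive root.
g = 5: 5^51 ≡ 102; 5^34 ≡ 56; 5^6 ≡ 72 — none is 1, so 5 is a primitive root.
Hence the least primitive root of 103 is 5.

5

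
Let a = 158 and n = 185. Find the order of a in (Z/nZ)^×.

12

ord(158) | φ(185) = φ(5·37) = (5−1)·(37−1) = 4·36 = 144 = 2^4 · 3^2.
Divisors of 144: 1, 2, 3, 4, 6, 8, 9, 12, 16, 18, 24, 36, 48, 72, 144.
Evaluate successive powers at the divisors of 144:
158^1 ≡ 158 (mod 185)
158^2 ≡ 174 (mod 185)
158^3 ≡ 112 (mod 185)
158^4 ≡ 121 (mod 185)
158^6 ≡ 149 (mod 185)
158^8 ≡ 26 (mod 185)
158^9 ≡ 38 (mod 185)
158^12 ≡ 1 (mod 185) ✓
The smallest such exponent is 12, so the order of 158 is 12.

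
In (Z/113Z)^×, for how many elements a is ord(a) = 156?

0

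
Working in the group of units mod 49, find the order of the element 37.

21

ord(37) | φ(49) = φ(7^2) = 7·(7−1) = 42 = 2 · 3 · 7.
Divisors of 42: 1, 2, 3, 6, 7, 14, 21, 42.
Evaluate successive powers at the divisors of 42:
37^1 ≡ 37
37^2 ≡ 46
37^3 ≡ 36
37^6 ≡ 22
37^7 ≡ 30
37^14 ≡ 18
37^21 ≡ 1
The smallest such exponent is 21, so the order of 37 is 21.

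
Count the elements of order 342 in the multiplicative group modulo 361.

φ(361) = φ(19^2) = 19·(19−1) = 342 = 2 · 3^2 · 19.
Since (Z/361Z)^× is cyclic of order 342, the number of elements of order d is φ(d) when d | 342 and 0 otherwise.
342 = 2 · 3^2 · 19 divides 342, and φ(342) = 108.

108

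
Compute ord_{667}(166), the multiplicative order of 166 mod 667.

308

The order of 166 must divide φ(667) = φ(23·29) = (23−1)·(29−1) = 22·28 = 616 = 2^3 · 7 · 11.
Divisors of 616: 1, 2, 4, 7, 8, 11, 14, 22, 28, 44, 56, 77, 88, 154, 308, 616.
Compute 166^d (mod 667) for the divisors d until we hit 1:
166^1 ≡ 166
166^2 ≡ 209
166^4 ≡ 326
166^7 ≡ 592
166^8 ≡ 223
166^11 ≡ 229
166^14 ≡ 289
166^22 ≡ 415
166^28 ≡ 146
166^44 ≡ 139
166^56 ≡ 639
166^77 ≡ 597
166^88 ≡ 645
166^154 ≡ 231
166^308 ≡ 1
Therefore the multiplicative order of 166 modulo 667 is 308.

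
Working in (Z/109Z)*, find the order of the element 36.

Since 36 ∈ (Z/109Z)^×, its order divides φ(109) = 109 − 1 = 108 = 2^2 · 3^3.
Divisors of 108: 1, 2, 3, 4, 6, 9, 12, 18, 27, 36, 54, 108.
Evaluate successive powers at the divisors of 108:
36^1 ≡ 36 (mod 109)
36^2 ≡ 97 (mod 109)
36^3 ≡ 4 (mod 109)
36^4 ≡ 35 (mod 109)
36^6 ≡ 16 (mod 109)
36^9 ≡ 64 (mod 109)
36^12 ≡ 38 (mod 109)
36^18 ≡ 63 (mod 109)
36^27 ≡ 108 (mod 109)
36^36 ≡ 45 (mod 109)
36^54 ≡ 1 (mod 109) ✓
Therefore the multiplicative order of 36 modulo 109 is 54.

54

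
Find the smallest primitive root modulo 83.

2

φ(83) = 83 − 1 = 82 = 2 · 41.
g is a primitive root iff g^(82/q) ≢ 1 (mod 83) for each prime q ∈ {2, 41}.
g = 2: 2^41 ≡ 82; 2^2 ≡ 4 — none is 1, so 2 is a primitive root.
The smallest primitive root modulo 83 is 2.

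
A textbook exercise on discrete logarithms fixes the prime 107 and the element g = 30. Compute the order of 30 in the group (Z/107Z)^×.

By Lagrange's theorem, ord_107(30) divides φ(107) = 107 − 1 = 106 = 2 · 53.
Divisors of 106: 1, 2, 53, 106.
Evaluate successive powers at the divisors of 106:
30^1 ≡ 30 (mod 107)
30^2 ≡ 44 (mod 107)
30^53 ≡ 1 (mod 107) ✓
So ord_107(30) = 53.

53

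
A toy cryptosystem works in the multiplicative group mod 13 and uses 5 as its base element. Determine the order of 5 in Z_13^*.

Since 5 ∈ (Z/13Z)^×, its order divides φ(13) = 13 − 1 = 12 = 2^2 · 3.
Divisors of 12: 1, 2, 3, 4, 6, 12.
Compute 5^d (mod 13) for the divisors d until we hit 1:
5^1 ≡ 5 (mod 13)
5^2 ≡ 12 (mod 13)
5^3 ≡ 8 (mod 13)
5^4 ≡ 1 (mod 13) ✓
Hence ord(5) = 4.

4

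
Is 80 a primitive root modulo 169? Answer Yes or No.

φ(169) = φ(13^2) = 13·(13−1) = 156 = 2^2 · 3 · 13.
It suffices to check that the order of 80 is not a proper divisor of 156: compute 80^(156/q) for q ∈ {2, 3, 13}.
80^78 ≡ 168 (mod 169)  [q = 2: ≢ 1 ✓]
80^52 ≡ 146 (mod 169)  [q = 3: ≢ 1 ✓]
80^12 ≡ 1 (mod 169)  [q = 13: ≡ 1 ✗]
The check at q = 13 fails, so 80 generates a proper subgroup.

No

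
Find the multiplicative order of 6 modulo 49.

The order of 6 must divide φ(49) = φ(7^2) = 7·(7−1) = 42 = 2 · 3 · 7.
Divisors of 42: 1, 2, 3, 6, 7, 14, 21, 42.
Evaluate successive powers at the divisors of 42:
6^1 ≡ 6
6^2 ≡ 36
6^3 ≡ 20
6^6 ≡ 8
6^7 ≡ 48
6^14 ≡ 1
So ord_49(6) = 14.

14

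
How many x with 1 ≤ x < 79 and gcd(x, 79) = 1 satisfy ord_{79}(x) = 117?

φ(79) = 79 − 1 = 78 = 2 · 3 · 13.
(Z/79Z)^× is cyclic (|G| = 78); a cyclic group of order m has exactly φ(d) elements of each order d | m, and none otherwise.
Since 117 ∤ 78, the count is 0.

0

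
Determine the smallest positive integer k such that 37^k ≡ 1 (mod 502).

250

Since 37 ∈ (Z/502Z)^×, its order divides φ(502) = φ(2)·φ(251) = 1·250 = 250 = 2 · 5^3.
Divisors of 250: 1, 2, 5, 10, 25, 50, 125, 250.
Check 37^d mod 502 for each divisor in increasing order:
37^1 ≡ 37 (mod 502)
37^2 ≡ 365 (mod 502)
37^5 ≡ 187 (mod 502)
37^10 ≡ 331 (mod 502)
37^25 ≡ 283 (mod 502)
37^50 ≡ 271 (mod 502)
37^125 ≡ 501 (mod 502)
37^250 ≡ 1 (mod 502) ✓
Therefore the multiplicative order of 37 modulo 502 is 250.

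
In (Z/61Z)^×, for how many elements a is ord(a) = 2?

1

φ(61) = 61 − 1 = 60 = 2^2 · 3 · 5.
In a cyclic group of order 60, there are φ(d) elements of order d for each divisor d of 60, and zero for non-divisors.
2 | 60, and φ(2) = 2 − 1 = 1.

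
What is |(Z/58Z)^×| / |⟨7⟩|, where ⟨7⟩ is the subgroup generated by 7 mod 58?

4

Since 7 ∈ (Z/58Z)^×, its order divides φ(58) = φ(2)·φ(29) = 1·28 = 28 = 2^2 · 7.
Divisors of 28: 1, 2, 4, 7, 14, 28.
Compute 7^d (mod 58) for the divisors d until we hit 1:
7^1 ≡ 7
7^2 ≡ 49
7^4 ≡ 23
7^7 ≡ 1
Thus |⟨7⟩| = ord(7) = 7.
Index = |(Z/58Z)^×| / |⟨7⟩| = 28 / 7 = 4.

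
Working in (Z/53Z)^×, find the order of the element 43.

26

The order of 43 must divide φ(53) = 53 − 1 = 52 = 2^2 · 13.
Divisors of 52: 1, 2, 4, 13, 26, 52.
Evaluate successive powers at the divisors of 52:
43^1 ≡ 43 (mod 53)
43^2 ≡ 47 (mod 53)
43^4 ≡ 36 (mod 53)
43^13 ≡ 52 (mod 53)
43^26 ≡ 1 (mod 53) ✓
Hence ord(43) = 26.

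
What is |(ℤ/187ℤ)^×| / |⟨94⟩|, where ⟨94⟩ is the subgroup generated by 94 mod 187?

4

By Lagrange's theorem, ord_187(94) divides φ(187) = φ(11·17) = (11−1)·(17−1) = 10·16 = 160 = 2^5 · 5.
Divisors of 160: 1, 2, 4, 5, 8, 10, 16, 20, 32, 40, 80, 160.
Test each divisor d:
94^1 ≡ 94
94^2 ≡ 47
94^4 ≡ 152
94^5 ≡ 76
94^8 ≡ 103
94^10 ≡ 166
94^16 ≡ 137
94^20 ≡ 67
94^32 ≡ 69
94^40 ≡ 1
Thus |⟨94⟩| = ord(94) = 40.
Index = |(Z/187Z)^×| / |⟨94⟩| = 160 / 40 = 4.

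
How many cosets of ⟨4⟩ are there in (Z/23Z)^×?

2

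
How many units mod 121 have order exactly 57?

φ(121) = φ(11^2) = 11·(11−1) = 110 = 2 · 5 · 11.
Since (Z/121Z)^× is cyclic of order 110, the number of elements of order d is φ(d) when d | 110 and 0 otherwise.
57 does not divide 110, so no element of (Z/121Z)^× has order 57.

0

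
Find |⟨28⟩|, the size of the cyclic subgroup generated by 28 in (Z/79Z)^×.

78

Since 28 ∈ (Z/79Z)^×, its order divides φ(79) = 79 − 1 = 78 = 2 · 3 · 13.
Divisors of 78: 1, 2, 3, 6, 13, 26, 39, 78.
Evaluate successive powers at the divisors of 78:
28^1 ≡ 28 (mod 79)
28^2 ≡ 73 (mod 79)
28^3 ≡ 69 (mod 79)
28^6 ≡ 21 (mod 79)
28^13 ≡ 24 (mod 79)
28^26 ≡ 23 (mod 79)
28^39 ≡ 78 (mod 79)
28^78 ≡ 1 (mod 79) ✓
So ord_79(28) = 78.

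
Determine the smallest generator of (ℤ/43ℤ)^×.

3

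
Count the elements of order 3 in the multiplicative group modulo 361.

2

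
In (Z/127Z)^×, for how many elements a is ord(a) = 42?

φ(127) = 127 − 1 = 126 = 2 · 3^2 · 7.
Since (Z/127Z)^× is cyclic of order 126, the number of elements of order d is φ(d) when d | 126 and 0 otherwise.
42 = 2 · 3 · 7 divides 126, and φ(42) = 12.

12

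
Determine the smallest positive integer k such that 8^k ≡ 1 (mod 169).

The order of 8 must divide φ(169) = φ(13^2) = 13·(13−1) = 156 = 2^2 · 3 · 13.
Divisors of 156: 1, 2, 3, 4, 6, 12, 13, 26, 39, 52, 78, 156.
Evaluate successive powers at the divisors of 156:
8^1 ≡ 8
8^2 ≡ 64
8^3 ≡ 5
8^4 ≡ 40
8^6 ≡ 25
8^12 ≡ 118
8^13 ≡ 99
8^26 ≡ 168
8^39 ≡ 70
8^52 ≡ 1
Therefore the multiplicative order of 8 modulo 169 is 52.

52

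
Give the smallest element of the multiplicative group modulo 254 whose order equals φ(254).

3

φ(254) = φ(2)·φ(127) = 1·126 = 126 = 2 · 3^2 · 7.
Test candidates g = 2, 3, … against the prime factors q ∈ {2, 3, 7} of φ(254): g is a generator iff g^(126/q) ≢ 1 for every such q.
g = 2: gcd(2, 254) = 2 > 1, not a unit — skip.
g = 3: 3^63 ≡ 253; 3^42 ≡ 107; 3^18 ≡ 131 — none is 1, so 3 is a primitive root.
Hence the least primitive root of 254 is 3.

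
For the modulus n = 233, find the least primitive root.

3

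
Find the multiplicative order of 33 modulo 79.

26

ord(33) | φ(79) = 79 − 1 = 78 = 2 · 3 · 13.
Divisors of 78: 1, 2, 3, 6, 13, 26, 39, 78.
Test each divisor d:
33^1 ≡ 33 (mod 79)
33^2 ≡ 62 (mod 79)
33^3 ≡ 71 (mod 79)
33^6 ≡ 64 (mod 79)
33^13 ≡ 78 (mod 79)
33^26 ≡ 1 (mod 79) ✓
The smallest such exponent is 26, so the order of 33 is 26.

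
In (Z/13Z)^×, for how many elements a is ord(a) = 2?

1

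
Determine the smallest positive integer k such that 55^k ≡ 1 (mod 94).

23

The order of 55 must divide φ(94) = φ(2)·φ(47) = 1·46 = 46 = 2 · 23.
Divisors of 46: 1, 2, 23, 46.
Test each divisor d:
55^1 ≡ 55
55^2 ≡ 17
55^23 ≡ 1
Therefore the multiplicative order of 55 modulo 94 is 23.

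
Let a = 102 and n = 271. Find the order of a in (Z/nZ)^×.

ord(102) | φ(271) = 271 − 1 = 270 = 2 · 3^3 · 5.
Divisors of 270: 1, 2, 3, 5, 6, 9, 10, 15, 18, 27, 30, 45, 54, 90, 135, 270.
Compute 102^d (mod 271) for the divisors d until we hit 1:
102^1 ≡ 102
102^2 ≡ 106
102^3 ≡ 243
102^5 ≡ 13
102^6 ≡ 242
102^9 ≡ 270
102^10 ≡ 169
102^15 ≡ 29
102^18 ≡ 1
Hence ord(102) = 18.

18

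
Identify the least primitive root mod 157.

φ(157) = 157 − 1 = 156 = 2^2 · 3 · 13.
g is a primitive root iff g^(156/q) ≢ 1 (mod 157) for each prime q ∈ {2, 3, 13}.
g = 2: 2^78 ≡ 156; 2^52 ≡ 1 — hits 1, so not a primitive root.
g = 3: 3^78 ≡ 1 — hits 1, so not a primitive root.
g = 4: 4^78 ≡ 1 — hits 1, so not a primitive root.
g = 5: 5^78 ≡ 156; 5^52 ≡ 12; 5^12 ≡ 130 — none is 1, so 5 is a primitive root.
So 5 is the smallest generator of (Z/157Z)^×.

5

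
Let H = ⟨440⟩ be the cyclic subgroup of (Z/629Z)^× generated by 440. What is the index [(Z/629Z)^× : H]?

By Lagrange's theorem, ord_629(440) divides φ(629) = φ(17·37) = (17−1)·(37−1) = 16·36 = 576 = 2^6 · 3^2.
Divisors of 576: 1, 2, 3, 4, 6, 8, 9, 12, 16, 18, 24, 32, 36, 48, 64, 72, 96, 144, 192, 288, 576.
Compute 440^d (mod 629) for the divisors d until we hit 1:
440^1 ≡ 440 (mod 629)
440^2 ≡ 497 (mod 629)
440^3 ≡ 417 (mod 629)
440^4 ≡ 441 (mod 629)
440^6 ≡ 285 (mod 629)
440^8 ≡ 120 (mod 629)
440^9 ≡ 593 (mod 629)
440^12 ≡ 84 (mod 629)
440^16 ≡ 562 (mod 629)
440^18 ≡ 38 (mod 629)
440^24 ≡ 137 (mod 629)
440^32 ≡ 86 (mod 629)
440^36 ≡ 186 (mod 629)
440^48 ≡ 528 (mod 629)
440^64 ≡ 477 (mod 629)
440^72 ≡ 1 (mod 629) ✓
So ord_629(440) = 72, hence |⟨440⟩| = 72.
Index = |(Z/629Z)^×| / |⟨440⟩| = 576 / 72 = 8.

8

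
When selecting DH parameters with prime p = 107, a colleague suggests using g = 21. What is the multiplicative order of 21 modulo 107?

By Lagrange's theorem, ord_107(21) divides φ(107) = 107 − 1 = 106 = 2 · 53.
Divisors of 106: 1, 2, 53, 106.
Compute 21^d (mod 107) for the divisors d until we hit 1:
21^1 ≡ 21 (mod 107)
21^2 ≡ 13 (mod 107)
21^53 ≡ 106 (mod 107)
21^106 ≡ 1 (mod 107) ✓
Therefore the multiplicative order of 21 modulo 107 is 106.

106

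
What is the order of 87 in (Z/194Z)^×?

96

The order of 87 must divide φ(194) = φ(2)·φ(97) = 1·96 = 96 = 2^5 · 3.
Divisors of 96: 1, 2, 3, 4, 6, 8, 12, 16, 24, 32, 48, 96.
Test each divisor d:
87^1 ≡ 87
87^2 ≡ 3
87^3 ≡ 67
87^4 ≡ 9
87^6 ≡ 27
87^8 ≡ 81
87^12 ≡ 147
87^16 ≡ 159
87^24 ≡ 75
87^32 ≡ 61
87^48 ≡ 193
87^96 ≡ 1
Hence ord(87) = 96.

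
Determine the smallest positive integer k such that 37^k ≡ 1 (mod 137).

4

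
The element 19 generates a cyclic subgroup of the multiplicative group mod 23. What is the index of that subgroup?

ord(19) | φ(23) = 23 − 1 = 22 = 2 · 11.
Divisors of 22: 1, 2, 11, 22.
Compute 19^d (mod 23) for the divisors d until we hit 1:
19^1 ≡ 19 (mod 23)
19^2 ≡ 16 (mod 23)
19^11 ≡ 22 (mod 23)
19^22 ≡ 1 (mod 23) ✓
The order of 19 is 22, so the subgroup it generates has 22 elements.
[(Z/23Z)^× : ⟨19⟩] = 22/22 = 1.

1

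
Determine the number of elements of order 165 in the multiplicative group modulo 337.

0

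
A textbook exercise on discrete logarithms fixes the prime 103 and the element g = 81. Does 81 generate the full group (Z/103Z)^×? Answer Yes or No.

No

φ(103) = 103 − 1 = 102 = 2 · 3 · 17.
An element g generates (Z/103Z)^× iff g^(102/q) ≢ 1 (mod 103) for each prime q ∈ {2, 3, 17}.
81^51 ≡ 1 (mod 103)  [q = 2: ≡ 1 ✗]
81^34 ≡ 1 (mod 103)  [q = 3: ≡ 1 ✗]
81^6 ≡ 79 (mod 103)  [q = 17: ≢ 1 ✓]
Since 81^51 ≡ 1, the order of 81 divides 51 < 102, so 81 is not a primitive root.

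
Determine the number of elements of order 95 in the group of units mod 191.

φ(191) = 191 − 1 = 190 = 2 · 5 · 19.
Since (Z/191Z)^× is cyclic of order 190, the number of elements of order d is φ(d) when d | 190 and 0 otherwise.
95 = 5 · 19 divides 190, and φ(95) = 72.

72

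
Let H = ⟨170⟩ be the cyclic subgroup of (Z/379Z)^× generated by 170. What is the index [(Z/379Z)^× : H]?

ord(170) | φ(379) = 379 − 1 = 378 = 2 · 3^3 · 7.
Divisors of 378: 1, 2, 3, 6, 7, 9, 14, 18, 21, 27, 42, 54, 63, 126, 189, 378.
Test each divisor d:
170^1 ≡ 170
170^2 ≡ 96
170^3 ≡ 23
170^6 ≡ 150
170^7 ≡ 107
170^9 ≡ 39
170^14 ≡ 79
170^18 ≡ 5
170^21 ≡ 115
170^27 ≡ 195
170^42 ≡ 339
170^54 ≡ 125
170^63 ≡ 327
170^126 ≡ 51
170^189 ≡ 1
So ord_379(170) = 189, hence |⟨170⟩| = 189.
[(Z/379Z)^× : ⟨170⟩] = 378/189 = 2.

2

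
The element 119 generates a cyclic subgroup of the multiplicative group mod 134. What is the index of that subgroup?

ord(119) | φ(134) = φ(2)·φ(67) = 1·66 = 66 = 2 · 3 · 11.
Divisors of 66: 1, 2, 3, 6, 11, 22, 33, 66.
Evaluate successive powers at the divisors of 66:
119^1 ≡ 119 (mod 134)
119^2 ≡ 91 (mod 134)
119^3 ≡ 109 (mod 134)
119^6 ≡ 89 (mod 134)
119^11 ≡ 133 (mod 134)
119^22 ≡ 1 (mod 134) ✓
Thus |⟨119⟩| = ord(119) = 22.
[(Z/134Z)^× : ⟨119⟩] = 66/22 = 3.

3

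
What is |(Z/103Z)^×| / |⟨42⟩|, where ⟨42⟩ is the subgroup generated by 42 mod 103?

3

The order of 42 must divide φ(103) = 103 − 1 = 102 = 2 · 3 · 17.
Divisors of 102: 1, 2, 3, 6, 17, 34, 51, 102.
Evaluate successive powers at the divisors of 102:
42^1 ≡ 42 (mod 103)
42^2 ≡ 13 (mod 103)
42^3 ≡ 31 (mod 103)
42^6 ≡ 34 (mod 103)
42^17 ≡ 102 (mod 103)
42^34 ≡ 1 (mod 103) ✓
So ord_103(42) = 34, hence |⟨42⟩| = 34.
The index is φ(103) / ord(42) = 102 / 34 = 3.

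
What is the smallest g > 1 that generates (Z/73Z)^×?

5

φ(73) = 73 − 1 = 72 = 2^3 · 3^2.
Test candidates g = 2, 3, … against the prime factors q ∈ {2, 3} of φ(73): g is a generator iff g^(72/q) ≢ 1 for every such q.
g = 2: 2^36 ≡ 1 — hits 1, so not a primitive root.
g = 3: 3^36 ≡ 1 — hits 1, so not a primitive root.
g = 4: 4^36 ≡ 1 — hits 1, so not a primitive root.
g = 5: 5^36 ≡ 72; 5^24 ≡ 8 — none is 1, so 5 is a primitive root.
The smallest primitive root modulo 73 is 5.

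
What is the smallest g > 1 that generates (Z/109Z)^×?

6

φ(109) = 109 − 1 = 108 = 2^2 · 3^3.
g is a primitive root iff g^(108/q) ≢ 1 (mod 109) for each prime q ∈ {2, 3}.
g = 2: 2^54 ≡ 108; 2^36 ≡ 1 — hits 1, so not a primitive root.
g = 3: 3^54 ≡ 1 — hits 1, so not a primitive root.
g = 4: 4^54 ≡ 1 — hits 1, so not a primitive root.
g = 5: 5^54 ≡ 1 — hits 1, so not a primitive root.
g = 6: 6^54 ≡ 108; 6^36 ≡ 63 — none is 1, so 6 is a primitive root.
Hence the least primitive root of 109 is 6.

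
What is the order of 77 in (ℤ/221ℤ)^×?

8

Since 77 ∈ (Z/221Z)^×, its order divides φ(221) = φ(13·17) = (13−1)·(17−1) = 12·16 = 192 = 2^6 · 3.
Divisors of 192: 1, 2, 3, 4, 6, 8, 12, 16, 24, 32, 48, 64, 96, 192.
Test each divisor d:
77^1 ≡ 77 (mod 221)
77^2 ≡ 183 (mod 221)
77^3 ≡ 168 (mod 221)
77^4 ≡ 118 (mod 221)
77^6 ≡ 157 (mod 221)
77^8 ≡ 1 (mod 221) ✓
Therefore the multiplicative order of 77 modulo 221 is 8.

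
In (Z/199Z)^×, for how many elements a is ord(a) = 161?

φ(199) = 199 − 1 = 198 = 2 · 3^2 · 11.
Since (Z/199Z)^× is cyclic of order 198, the number of elements of order d is φ(d) when d | 198 and 0 otherwise.
161 does not divide 198, so no element of (Z/199Z)^× has order 161.

0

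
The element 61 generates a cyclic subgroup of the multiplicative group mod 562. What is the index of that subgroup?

ord(61) | φ(562) = φ(2)·φ(281) = 1·280 = 280 = 2^3 · 5 · 7.
Divisors of 280: 1, 2, 4, 5, 7, 8, 10, 14, 20, 28, 35, 40, 56, 70, 140, 280.
Check 61^d mod 562 for each divisor in increasing order:
61^1 ≡ 61 (mod 562)
61^2 ≡ 349 (mod 562)
61^4 ≡ 409 (mod 562)
61^5 ≡ 221 (mod 562)
61^7 ≡ 135 (mod 562)
61^8 ≡ 367 (mod 562)
61^10 ≡ 509 (mod 562)
61^14 ≡ 241 (mod 562)
61^20 ≡ 561 (mod 562)
61^28 ≡ 195 (mod 562)
61^35 ≡ 473 (mod 562)
61^40 ≡ 1 (mod 562) ✓
So ord_562(61) = 40, hence |⟨61⟩| = 40.
The index is φ(562) / ord(61) = 280 / 40 = 7.

7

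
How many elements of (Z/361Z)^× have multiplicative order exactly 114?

φ(361) = φ(19^2) = 19·(19−1) = 342 = 2 · 3^2 · 19.
Since (Z/361Z)^× is cyclic of order 342, the number of elements of order d is φ(d) when d | 342 and 0 otherwise.
114 = 2 · 3 · 19 divides 342, and φ(114) = 36.

36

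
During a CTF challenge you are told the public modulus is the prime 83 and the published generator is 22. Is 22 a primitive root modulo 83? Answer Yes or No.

Yes

φ(83) = 83 − 1 = 82 = 2 · 41.
Test 22^(82/q) mod 83 for each prime factor q of 82:
22^41 ≡ 82 (mod 83)  [q = 2: ≢ 1 ✓]
22^2 ≡ 69 (mod 83)  [q = 41: ≢ 1 ✓]
None equal 1, so ord_83(22) = 82: 22 is a primitive root.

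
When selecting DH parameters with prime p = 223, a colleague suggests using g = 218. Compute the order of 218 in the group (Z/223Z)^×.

111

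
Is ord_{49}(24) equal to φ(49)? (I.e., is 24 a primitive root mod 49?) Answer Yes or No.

Yes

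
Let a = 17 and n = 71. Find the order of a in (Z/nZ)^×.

10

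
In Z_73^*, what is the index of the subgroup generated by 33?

1

Since 33 ∈ (Z/73Z)^×, its order divides φ(73) = 73 − 1 = 72 = 2^3 · 3^2.
Divisors of 72: 1, 2, 3, 4, 6, 8, 9, 12, 18, 24, 36, 72.
Evaluate successive powers at the divisors of 72:
33^1 ≡ 33
33^2 ≡ 67
33^3 ≡ 21
33^4 ≡ 36
33^6 ≡ 3
33^8 ≡ 55
33^9 ≡ 63
33^12 ≡ 9
33^18 ≡ 27
33^24 ≡ 8
33^36 ≡ 72
33^72 ≡ 1
The order of 33 is 72, so the subgroup it generates has 72 elements.
[(Z/73Z)^× : ⟨33⟩] = 72/72 = 1.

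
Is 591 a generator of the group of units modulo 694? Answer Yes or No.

No

φ(694) = φ(2)·φ(347) = 1·346 = 346 = 2 · 173.
An element g generates (Z/694Z)^× iff g^(346/q) ≢ 1 (mod 694) for each prime q ∈ {2, 173}.
591^173 ≡ 1 (mod 694)  [q = 2: ≡ 1 ✗]
591^2 ≡ 199 (mod 694)  [q = 173: ≢ 1 ✓]
The check at q = 2 fails, so 591 generates a proper subgroup.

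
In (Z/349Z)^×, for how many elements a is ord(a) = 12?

φ(349) = 349 − 1 = 348 = 2^2 · 3 · 29.
(Z/349Z)^× is cyclic (|G| = 348); a cyclic group of order m has exactly φ(d) elements of each order d | m, and none otherwise.
12 = 2^2 · 3 divides 348, and φ(12) = 4.

4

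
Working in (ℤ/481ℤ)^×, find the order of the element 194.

18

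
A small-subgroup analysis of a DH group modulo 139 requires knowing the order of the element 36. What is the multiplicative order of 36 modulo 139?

ord(36) | φ(139) = 139 − 1 = 138 = 2 · 3 · 23.
Divisors of 138: 1, 2, 3, 6, 23, 46, 69, 138.
Compute 36^d (mod 139) for the divisors d until we hit 1:
36^1 ≡ 36 (mod 139)
36^2 ≡ 45 (mod 139)
36^3 ≡ 91 (mod 139)
36^6 ≡ 80 (mod 139)
36^23 ≡ 1 (mod 139) ✓
The smallest such exponent is 23, so the order of 36 is 23.

23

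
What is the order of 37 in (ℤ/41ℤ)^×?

5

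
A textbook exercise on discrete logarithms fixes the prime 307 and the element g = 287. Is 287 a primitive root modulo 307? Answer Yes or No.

No

φ(307) = 307 − 1 = 306 = 2 · 3^2 · 17.
Test 287^(306/q) mod 307 for each prime factor q of 306:
287^153 ≡ 1 (mod 307)  [q = 2: ≡ 1 ✗]
287^102 ≡ 289 (mod 307)  [q = 3: ≢ 1 ✓]
287^18 ≡ 1 (mod 307)  [q = 17: ≡ 1 ✗]
Since 287^153 ≡ 1, the order of 287 divides 153 < 306, so 287 is not a primitive root.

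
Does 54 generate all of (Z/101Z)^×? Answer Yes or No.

φ(101) = 101 − 1 = 100 = 2^2 · 5^2.
An element g generates (Z/101Z)^× iff g^(100/q) ≢ 1 (mod 101) for each prime q ∈ {2, 5}.
54^50 ≡ 1 (mod 101)  [q = 2: ≡ 1 ✗]
54^20 ≡ 87 (mod 101)  [q = 5: ≢ 1 ✓]
54^50 ≡ 1 shows ord(54) | 50, strictly less than φ(101); not a primitive root.

No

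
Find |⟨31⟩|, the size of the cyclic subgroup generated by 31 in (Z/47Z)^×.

Since 31 ∈ (Z/47Z)^×, its order divides φ(47) = 47 − 1 = 46 = 2 · 23.
Divisors of 46: 1, 2, 23, 46.
Evaluate successive powers at the divisors of 46:
31^1 ≡ 31 (mod 47)
31^2 ≡ 21 (mod 47)
31^23 ≡ 46 (mod 47)
31^46 ≡ 1 (mod 47) ✓
Hence ord(31) = 46.

46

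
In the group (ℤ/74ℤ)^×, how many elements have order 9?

6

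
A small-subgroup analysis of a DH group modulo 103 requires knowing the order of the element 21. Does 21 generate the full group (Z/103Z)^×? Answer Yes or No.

Yes

φ(103) = 103 − 1 = 102 = 2 · 3 · 17.
An element g generates (Z/103Z)^× iff g^(102/q) ≢ 1 (mod 103) for each prime q ∈ {2, 3, 17}.
21^51 ≡ 102 (mod 103)  [q = 2: ≢ 1 ✓]
21^34 ≡ 56 (mod 103)  [q = 3: ≢ 1 ✓]
21^6 ≡ 81 (mod 103)  [q = 17: ≢ 1 ✓]
Every test exponent gives a nontrivial residue, hence 21 generates the full group.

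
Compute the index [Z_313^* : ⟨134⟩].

3

The order of 134 must divide φ(313) = 313 − 1 = 312 = 2^3 · 3 · 13.
Divisors of 312: 1, 2, 3, 4, 6, 8, 12, 13, 24, 26, 39, 52, 78, 104, 156, 312.
Test each divisor d:
134^1 ≡ 134
134^2 ≡ 115
134^3 ≡ 73
134^4 ≡ 79
134^6 ≡ 8
134^8 ≡ 294
134^12 ≡ 64
134^13 ≡ 125
134^24 ≡ 27
134^26 ≡ 288
134^39 ≡ 5
134^52 ≡ 312
134^78 ≡ 25
134^104 ≡ 1
So ord_313(134) = 104, hence |⟨134⟩| = 104.
[(Z/313Z)^× : ⟨134⟩] = 312/104 = 3.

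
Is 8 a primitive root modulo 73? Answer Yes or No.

φ(73) = 73 − 1 = 72 = 2^3 · 3^2.
An element g generates (Z/73Z)^× iff g^(72/q) ≢ 1 (mod 73) for each prime q ∈ {2, 3}.
8^36 ≡ 1 (mod 73)  [q = 2: ≡ 1 ✗]
8^24 ≡ 1 (mod 73)  [q = 3: ≡ 1 ✗]
Since 8^36 ≡ 1, the order of 8 divides 36 < 72, so 8 is not a primitive root.

No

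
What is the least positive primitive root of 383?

φ(383) = 383 − 1 = 382 = 2 · 191.
g is a primitive root iff g^(382/q) ≢ 1 (mod 383) for each prime q ∈ {2, 191}.
g = 2: 2^191 ≡ 1 — hits 1, so not a primitive root.
g = 3: 3^191 ≡ 1 — hits 1, so not a primitive root.
g = 4: 4^191 ≡ 1 — hits 1, so not a primitive root.
g = 5: 5^191 ≡ 382; 5^2 ≡ 25 — none is 1, so 5 is a primitive root.
The smallest primitive root modulo 383 is 5.

5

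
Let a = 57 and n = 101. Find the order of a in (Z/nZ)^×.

The order of 57 must divide φ(101) = 101 − 1 = 100 = 2^2 · 5^2.
Divisors of 100: 1, 2, 4, 5, 10, 20, 25, 50, 100.
Check 57^d mod 101 for each divisor in increasing order:
57^1 ≡ 57 (mod 101)
57^2 ≡ 17 (mod 101)
57^4 ≡ 87 (mod 101)
57^5 ≡ 10 (mod 101)
57^10 ≡ 100 (mod 101)
57^20 ≡ 1 (mod 101) ✓
Therefore the multiplicative order of 57 modulo 101 is 20.

20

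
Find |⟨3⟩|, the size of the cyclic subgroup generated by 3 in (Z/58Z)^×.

28

The order of 3 must divide φ(58) = φ(2)·φ(29) = 1·28 = 28 = 2^2 · 7.
Divisors of 28: 1, 2, 4, 7, 14, 28.
Evaluate successive powers at the divisors of 28:
3^1 ≡ 3
3^2 ≡ 9
3^4 ≡ 23
3^7 ≡ 41
3^14 ≡ 57
3^28 ≡ 1
So ord_58(3) = 28.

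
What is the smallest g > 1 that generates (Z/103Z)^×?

φ(103) = 103 − 1 = 102 = 2 · 3 · 17.
Test candidates g = 2, 3, … against the prime factors q ∈ {2, 3, 17} of φ(103): g is a generator iff g^(102/q) ≢ 1 for every such q.
g = 2: 2^51 ≡ 1 — hits 1, so not a primitive root.
g = 3: 3^51 ≡ 102; 3^34 ≡ 1 — hits 1, so not a primitive root.
g = 4: 4^51 ≡ 1 — hits 1, so not a primitive root.
g = 5: 5^51 ≡ 102; 5^34 ≡ 56; 5^6 ≡ 72 — none is 1, so 5 is a primitive root.
So 5 is the smallest generator of (Z/103Z)^×.

5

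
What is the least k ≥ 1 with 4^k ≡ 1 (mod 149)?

74

ord(4) | φ(149) = 149 − 1 = 148 = 2^2 · 37.
Divisors of 148: 1, 2, 4, 37, 74, 148.
Evaluate successive powers at the divisors of 148:
4^1 ≡ 4 (mod 149)
4^2 ≡ 16 (mod 149)
4^4 ≡ 107 (mod 149)
4^37 ≡ 148 (mod 149)
4^74 ≡ 1 (mod 149) ✓
The smallest such exponent is 74, so the order of 4 is 74.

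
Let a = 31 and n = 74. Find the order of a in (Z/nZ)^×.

4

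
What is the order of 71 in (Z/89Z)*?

The order of 71 must divide φ(89) = 89 − 1 = 88 = 2^3 · 11.
Divisors of 88: 1, 2, 4, 8, 11, 22, 44, 88.
Check 71^d mod 89 for each divisor in increasing order:
71^1 ≡ 71 (mod 89)
71^2 ≡ 57 (mod 89)
71^4 ≡ 45 (mod 89)
71^8 ≡ 67 (mod 89)
71^11 ≡ 55 (mod 89)
71^22 ≡ 88 (mod 89)
71^44 ≡ 1 (mod 89) ✓
So ord_89(71) = 44.

44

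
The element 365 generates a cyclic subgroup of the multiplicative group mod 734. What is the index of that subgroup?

1

Since 365 ∈ (Z/734Z)^×, its order divides φ(734) = φ(2)·φ(367) = 1·366 = 366 = 2 · 3 · 61.
Divisors of 366: 1, 2, 3, 6, 61, 122, 183, 366.
Evaluate successive powers at the divisors of 366:
365^1 ≡ 365 (mod 734)
365^2 ≡ 371 (mod 734)
365^3 ≡ 359 (mod 734)
365^6 ≡ 431 (mod 734)
365^61 ≡ 651 (mod 734)
365^122 ≡ 283 (mod 734)
365^183 ≡ 733 (mod 734)
365^366 ≡ 1 (mod 734) ✓
The order of 365 is 366, so the subgroup it generates has 366 elements.
The index is φ(734) / ord(365) = 366 / 366 = 1.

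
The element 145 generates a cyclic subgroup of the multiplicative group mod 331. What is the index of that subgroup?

3

Since 145 ∈ (Z/331Z)^×, its order divides φ(331) = 331 − 1 = 330 = 2 · 3 · 5 · 11.
Divisors of 330: 1, 2, 3, 5, 6, 10, 11, 15, 22, 30, 33, 55, 66, 110, 165, 330.
Check 145^d mod 331 for each divisor in increasing order:
145^1 ≡ 145 (mod 331)
145^2 ≡ 172 (mod 331)
145^3 ≡ 115 (mod 331)
145^5 ≡ 251 (mod 331)
145^6 ≡ 316 (mod 331)
145^10 ≡ 111 (mod 331)
145^11 ≡ 207 (mod 331)
145^15 ≡ 57 (mod 331)
145^22 ≡ 150 (mod 331)
145^30 ≡ 270 (mod 331)
145^33 ≡ 267 (mod 331)
145^55 ≡ 330 (mod 331)
145^66 ≡ 124 (mod 331)
145^110 ≡ 1 (mod 331) ✓
The order of 145 is 110, so the subgroup it generates has 110 elements.
Index = |(Z/331Z)^×| / |⟨145⟩| = 330 / 110 = 3.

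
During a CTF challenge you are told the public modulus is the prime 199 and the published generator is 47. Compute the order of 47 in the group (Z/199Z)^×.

ord(47) | φ(199) = 199 − 1 = 198 = 2 · 3^2 · 11.
Divisors of 198: 1, 2, 3, 6, 9, 11, 18, 22, 33, 66, 99, 198.
Evaluate successive powers at the divisors of 198:
47^1 ≡ 47
47^2 ≡ 20
47^3 ≡ 144
47^6 ≡ 40
47^9 ≡ 188
47^11 ≡ 178
47^18 ≡ 121
47^22 ≡ 43
47^33 ≡ 92
47^66 ≡ 106
47^99 ≡ 1
So ord_199(47) = 99.

99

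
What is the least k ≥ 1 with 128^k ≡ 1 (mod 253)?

110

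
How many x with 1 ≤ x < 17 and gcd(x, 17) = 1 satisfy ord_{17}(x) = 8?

4

φ(17) = 17 − 1 = 16 = 2^4.
In a cyclic group of order 16, there are φ(d) elements of order d for each divisor d of 16, and zero for non-divisors.
8 = 2^3 divides 16, and φ(8) = 4.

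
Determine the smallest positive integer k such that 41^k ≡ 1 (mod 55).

10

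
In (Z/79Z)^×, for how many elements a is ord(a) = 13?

12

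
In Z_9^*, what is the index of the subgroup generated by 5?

1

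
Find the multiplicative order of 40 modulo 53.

26

Since 40 ∈ (Z/53Z)^×, its order divides φ(53) = 53 − 1 = 52 = 2^2 · 13.
Divisors of 52: 1, 2, 4, 13, 26, 52.
Check 40^d mod 53 for each divisor in increasing order:
40^1 ≡ 40 (mod 53)
40^2 ≡ 10 (mod 53)
40^4 ≡ 47 (mod 53)
40^13 ≡ 52 (mod 53)
40^26 ≡ 1 (mod 53) ✓
Hence ord(40) = 26.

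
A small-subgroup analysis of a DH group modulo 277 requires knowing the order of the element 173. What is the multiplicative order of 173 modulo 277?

By Lagrange's theorem, ord_277(173) divides φ(277) = 277 − 1 = 276 = 2^2 · 3 · 23.
Divisors of 276: 1, 2, 3, 4, 6, 12, 23, 46, 69, 92, 138, 276.
Compute 173^d (mod 277) for the divisors d until we hit 1:
173^1 ≡ 173 (mod 277)
173^2 ≡ 13 (mod 277)
173^3 ≡ 33 (mod 277)
173^4 ≡ 169 (mod 277)
173^6 ≡ 258 (mod 277)
173^12 ≡ 84 (mod 277)
173^23 ≡ 60 (mod 277)
173^46 ≡ 276 (mod 277)
173^69 ≡ 217 (mod 277)
173^92 ≡ 1 (mod 277) ✓
So ord_277(173) = 92.

92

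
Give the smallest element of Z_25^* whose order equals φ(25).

2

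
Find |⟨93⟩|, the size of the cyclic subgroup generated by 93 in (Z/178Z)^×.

11

By Lagrange's theorem, ord_178(93) divides φ(178) = φ(2)·φ(89) = 1·88 = 88 = 2^3 · 11.
Divisors of 88: 1, 2, 4, 8, 11, 22, 44, 88.
Check 93^d mod 178 for each divisor in increasing order:
93^1 ≡ 93 (mod 178)
93^2 ≡ 105 (mod 178)
93^4 ≡ 167 (mod 178)
93^8 ≡ 121 (mod 178)
93^11 ≡ 1 (mod 178) ✓
Hence ord(93) = 11.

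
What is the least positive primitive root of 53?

2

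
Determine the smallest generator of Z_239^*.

φ(239) = 239 − 1 = 238 = 2 · 7 · 17.
Test candidates g = 2, 3, … against the prime factors q ∈ {2, 7, 17} of φ(239): g is a generator iff g^(238/q) ≢ 1 for every such q.
g = 2: 2^119 ≡ 1 — hits 1, so not a primitive root.
g = 3: 3^119 ≡ 1 — hits 1, so not a primitive root.
g = 4: 4^119 ≡ 1 — hits 1, so not a primitive root.
g = 5: 5^119 ≡ 1 — hits 1, so not a primitive root.
g = 6: 6^119 ≡ 1 — hits 1, so not a primitive root.
g = 7: 7^119 ≡ 238; 7^34 ≡ 24; 7^14 ≡ 211 — none is 1, so 7 is a primitive root.
Hence the least primitive root of 239 is 7.

7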